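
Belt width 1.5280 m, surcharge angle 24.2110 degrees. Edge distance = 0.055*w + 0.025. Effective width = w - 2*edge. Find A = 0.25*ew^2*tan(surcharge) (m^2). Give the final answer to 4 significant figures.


edge = 0.055*1.5280 + 0.025 = 0.10904 m
ew = 1.5280 - 2*0.10904 = 1.30992 m
A = 0.25 * 1.30992^2 * tan(24.2110 deg)
A = 0.1929 m^2


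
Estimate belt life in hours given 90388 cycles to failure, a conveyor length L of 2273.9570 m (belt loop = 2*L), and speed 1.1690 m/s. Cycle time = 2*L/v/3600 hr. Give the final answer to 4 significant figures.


cycle_time = 2 * 2273.9570 / 1.1690 / 3600 = 1.08068 hr
life = 90388 * 1.08068 = 97680 hours


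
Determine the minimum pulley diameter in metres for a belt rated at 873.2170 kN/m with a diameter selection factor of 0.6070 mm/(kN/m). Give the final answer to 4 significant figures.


D = 873.2170 * 0.6070 / 1000
D = 0.5300 m


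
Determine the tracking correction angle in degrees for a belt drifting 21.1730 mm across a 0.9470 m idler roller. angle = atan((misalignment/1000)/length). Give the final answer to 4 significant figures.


misalign_m = 21.1730 / 1000 = 0.021173 m
angle = atan(0.021173 / 0.9470)
angle = 1.281 deg


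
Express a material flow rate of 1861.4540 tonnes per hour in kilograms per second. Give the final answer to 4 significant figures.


m_dot = 1861.4540 * 1000 / 3600
m_dot = 517.1 kg/s


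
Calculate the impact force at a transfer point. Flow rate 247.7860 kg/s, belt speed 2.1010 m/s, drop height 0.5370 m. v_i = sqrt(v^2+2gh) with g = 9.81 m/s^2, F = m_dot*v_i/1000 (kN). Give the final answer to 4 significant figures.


v_i = sqrt(2.1010^2 + 2*9.81*0.5370) = 3.86654 m/s
F = 247.7860 * 3.86654 / 1000
F = 0.9581 kN


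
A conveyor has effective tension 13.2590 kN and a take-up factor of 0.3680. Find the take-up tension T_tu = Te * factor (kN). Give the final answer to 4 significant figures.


T_tu = 13.2590 * 0.3680
T_tu = 4.879 kN


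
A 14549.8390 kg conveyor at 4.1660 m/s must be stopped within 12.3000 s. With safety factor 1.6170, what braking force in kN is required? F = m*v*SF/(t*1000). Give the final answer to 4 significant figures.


F = 14549.8390 * 4.1660 / 12.3000 * 1.6170 / 1000
F = 7.969 kN


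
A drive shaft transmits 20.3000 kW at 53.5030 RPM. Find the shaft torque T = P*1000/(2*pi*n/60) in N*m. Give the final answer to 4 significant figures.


omega = 2*pi*53.5030/60 = 5.60282 rad/s
T = 20.3000*1000 / 5.60282
T = 3623 N*m


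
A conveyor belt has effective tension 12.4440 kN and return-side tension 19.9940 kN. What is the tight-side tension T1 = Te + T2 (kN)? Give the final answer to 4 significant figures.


T1 = Te + T2 = 12.4440 + 19.9940
T1 = 32.44 kN


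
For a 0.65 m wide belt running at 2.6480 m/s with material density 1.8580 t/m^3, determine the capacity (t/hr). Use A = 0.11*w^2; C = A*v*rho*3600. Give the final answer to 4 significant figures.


A = 0.11 * 0.65^2 = 0.046475 m^2
C = 0.046475 * 2.6480 * 1.8580 * 3600
C = 823.2 t/hr


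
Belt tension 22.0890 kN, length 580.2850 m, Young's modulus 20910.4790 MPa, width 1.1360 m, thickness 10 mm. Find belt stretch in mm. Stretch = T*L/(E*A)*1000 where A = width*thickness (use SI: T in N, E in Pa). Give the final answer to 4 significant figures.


A = 1.1360 * 0.01 = 0.01136 m^2
Stretch = 22.0890*1000 * 580.2850 / (20910.4790e6 * 0.01136) * 1000
Stretch = 53.96 mm


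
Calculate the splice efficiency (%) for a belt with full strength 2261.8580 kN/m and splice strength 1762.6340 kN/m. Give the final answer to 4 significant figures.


Eff = 1762.6340 / 2261.8580 * 100
Eff = 77.93 %


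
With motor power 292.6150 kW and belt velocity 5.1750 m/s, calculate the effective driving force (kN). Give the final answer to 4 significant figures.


Te = P / v = 292.6150 / 5.1750
Te = 56.54 kN


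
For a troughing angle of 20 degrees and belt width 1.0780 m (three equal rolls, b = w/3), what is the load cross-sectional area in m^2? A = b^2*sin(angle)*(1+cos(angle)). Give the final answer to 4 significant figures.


b = 1.0780/3 = 0.359333 m
A = 0.359333^2 * sin(20 deg) * (1 + cos(20 deg))
A = 0.08566 m^2


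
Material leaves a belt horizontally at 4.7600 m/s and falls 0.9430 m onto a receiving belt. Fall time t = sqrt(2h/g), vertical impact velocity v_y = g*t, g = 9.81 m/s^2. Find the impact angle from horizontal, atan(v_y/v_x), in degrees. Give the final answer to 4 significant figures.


t = sqrt(2*0.9430/9.81) = 0.438466 s
v_y = 9.81 * 0.438466 = 4.30135 m/s
angle = atan(4.30135 / 4.7600) = 42.10 deg


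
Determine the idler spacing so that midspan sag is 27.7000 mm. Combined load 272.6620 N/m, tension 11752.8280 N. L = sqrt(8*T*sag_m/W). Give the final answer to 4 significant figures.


sag = 27.7000/1000 = 0.027700 m
L = sqrt(8 * 11752.8280 * 0.027700 / 272.6620)
L = 3.091 m


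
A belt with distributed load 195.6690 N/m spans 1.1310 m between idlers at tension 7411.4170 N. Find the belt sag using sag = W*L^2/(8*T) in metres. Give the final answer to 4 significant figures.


sag = 195.6690 * 1.1310^2 / (8 * 7411.4170)
sag = 0.004221 m


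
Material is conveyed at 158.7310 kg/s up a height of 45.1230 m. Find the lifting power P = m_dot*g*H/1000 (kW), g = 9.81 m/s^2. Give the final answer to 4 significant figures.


P = 158.7310 * 9.81 * 45.1230 / 1000
P = 70.26 kW


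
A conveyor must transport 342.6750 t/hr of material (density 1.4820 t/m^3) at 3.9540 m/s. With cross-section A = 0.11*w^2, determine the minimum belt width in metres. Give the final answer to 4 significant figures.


A_req = 342.6750 / (3.9540 * 1.4820 * 3600) = 0.0162441 m^2
w = sqrt(0.0162441 / 0.11)
w = 0.3843 m


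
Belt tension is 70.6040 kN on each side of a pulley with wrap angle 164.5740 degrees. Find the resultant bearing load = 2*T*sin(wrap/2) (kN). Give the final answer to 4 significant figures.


F = 2 * 70.6040 * sin(164.5740/2 deg)
F = 139.9 kN


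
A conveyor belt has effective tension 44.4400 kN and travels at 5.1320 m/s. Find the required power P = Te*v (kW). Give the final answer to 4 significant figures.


P = Te * v = 44.4400 * 5.1320
P = 228.1 kW


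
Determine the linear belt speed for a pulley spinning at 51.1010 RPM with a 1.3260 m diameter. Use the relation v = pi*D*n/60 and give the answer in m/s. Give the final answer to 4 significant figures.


v = pi * 1.3260 * 51.1010 / 60
v = 3.548 m/s


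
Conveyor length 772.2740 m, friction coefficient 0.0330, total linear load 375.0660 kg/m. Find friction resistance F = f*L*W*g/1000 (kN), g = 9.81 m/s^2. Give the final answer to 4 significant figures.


F = 0.0330 * 772.2740 * 375.0660 * 9.81 / 1000
F = 93.77 kN


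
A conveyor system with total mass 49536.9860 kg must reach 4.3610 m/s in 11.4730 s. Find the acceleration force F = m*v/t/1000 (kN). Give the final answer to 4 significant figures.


F = 49536.9860 * 4.3610 / 11.4730 / 1000
F = 18.83 kN


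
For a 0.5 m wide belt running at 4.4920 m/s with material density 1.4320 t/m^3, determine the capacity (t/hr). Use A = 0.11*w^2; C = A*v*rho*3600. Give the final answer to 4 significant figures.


A = 0.11 * 0.5^2 = 0.0275 m^2
C = 0.0275 * 4.4920 * 1.4320 * 3600
C = 636.8 t/hr


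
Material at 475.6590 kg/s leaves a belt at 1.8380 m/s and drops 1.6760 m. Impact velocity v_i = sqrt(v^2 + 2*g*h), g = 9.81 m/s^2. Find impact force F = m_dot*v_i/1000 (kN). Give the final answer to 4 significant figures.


v_i = sqrt(1.8380^2 + 2*9.81*1.6760) = 6.02174 m/s
F = 475.6590 * 6.02174 / 1000
F = 2.864 kN


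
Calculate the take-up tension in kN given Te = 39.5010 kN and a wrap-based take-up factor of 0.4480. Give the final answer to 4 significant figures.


T_tu = 39.5010 * 0.4480
T_tu = 17.70 kN


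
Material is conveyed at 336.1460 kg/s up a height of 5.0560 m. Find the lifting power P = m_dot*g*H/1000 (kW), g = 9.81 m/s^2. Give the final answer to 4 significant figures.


P = 336.1460 * 9.81 * 5.0560 / 1000
P = 16.67 kW


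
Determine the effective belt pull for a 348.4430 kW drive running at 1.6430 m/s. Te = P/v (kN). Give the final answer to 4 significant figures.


Te = P / v = 348.4430 / 1.6430
Te = 212.1 kN


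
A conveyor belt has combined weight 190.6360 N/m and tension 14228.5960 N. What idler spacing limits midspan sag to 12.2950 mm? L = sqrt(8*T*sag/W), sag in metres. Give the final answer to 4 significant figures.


sag = 12.2950/1000 = 0.012295 m
L = sqrt(8 * 14228.5960 * 0.012295 / 190.6360)
L = 2.709 m


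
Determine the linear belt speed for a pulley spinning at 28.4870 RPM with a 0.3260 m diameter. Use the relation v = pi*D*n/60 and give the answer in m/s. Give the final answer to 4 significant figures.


v = pi * 0.3260 * 28.4870 / 60
v = 0.4863 m/s


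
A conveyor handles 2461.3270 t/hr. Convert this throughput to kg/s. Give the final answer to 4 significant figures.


m_dot = 2461.3270 * 1000 / 3600
m_dot = 683.7 kg/s


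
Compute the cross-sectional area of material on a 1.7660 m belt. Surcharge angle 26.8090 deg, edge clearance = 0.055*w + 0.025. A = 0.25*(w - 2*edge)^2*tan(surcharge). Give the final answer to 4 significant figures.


edge = 0.055*1.7660 + 0.025 = 0.12213 m
ew = 1.7660 - 2*0.12213 = 1.52174 m
A = 0.25 * 1.52174^2 * tan(26.8090 deg)
A = 0.2925 m^2


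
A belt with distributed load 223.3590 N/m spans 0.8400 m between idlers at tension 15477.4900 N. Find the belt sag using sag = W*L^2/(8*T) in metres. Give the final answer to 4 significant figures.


sag = 223.3590 * 0.8400^2 / (8 * 15477.4900)
sag = 0.001273 m


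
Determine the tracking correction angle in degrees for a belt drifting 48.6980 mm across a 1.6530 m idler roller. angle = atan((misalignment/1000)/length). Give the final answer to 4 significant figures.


misalign_m = 48.6980 / 1000 = 0.048698 m
angle = atan(0.048698 / 1.6530)
angle = 1.687 deg


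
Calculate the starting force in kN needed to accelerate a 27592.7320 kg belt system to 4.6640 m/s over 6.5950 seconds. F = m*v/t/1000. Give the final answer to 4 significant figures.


F = 27592.7320 * 4.6640 / 6.5950 / 1000
F = 19.51 kN


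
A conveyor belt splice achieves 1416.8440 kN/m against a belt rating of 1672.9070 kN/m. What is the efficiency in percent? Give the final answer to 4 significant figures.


Eff = 1416.8440 / 1672.9070 * 100
Eff = 84.69 %


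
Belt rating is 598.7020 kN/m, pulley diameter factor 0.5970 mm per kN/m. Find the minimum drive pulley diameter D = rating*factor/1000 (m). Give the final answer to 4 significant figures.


D = 598.7020 * 0.5970 / 1000
D = 0.3574 m


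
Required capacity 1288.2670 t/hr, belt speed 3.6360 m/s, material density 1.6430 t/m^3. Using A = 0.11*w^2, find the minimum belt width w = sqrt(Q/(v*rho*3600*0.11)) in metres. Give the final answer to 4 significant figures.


A_req = 1288.2670 / (3.6360 * 1.6430 * 3600) = 0.0599021 m^2
w = sqrt(0.0599021 / 0.11)
w = 0.7379 m


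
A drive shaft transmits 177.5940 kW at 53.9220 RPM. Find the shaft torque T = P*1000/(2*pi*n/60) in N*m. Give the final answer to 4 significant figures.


omega = 2*pi*53.9220/60 = 5.6467 rad/s
T = 177.5940*1000 / 5.6467
T = 31450 N*m


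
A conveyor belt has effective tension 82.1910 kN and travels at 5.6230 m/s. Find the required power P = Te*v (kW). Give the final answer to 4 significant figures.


P = Te * v = 82.1910 * 5.6230
P = 462.2 kW


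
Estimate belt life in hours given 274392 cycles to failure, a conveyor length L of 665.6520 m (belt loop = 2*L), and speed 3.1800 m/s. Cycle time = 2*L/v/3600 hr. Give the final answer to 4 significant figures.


cycle_time = 2 * 665.6520 / 3.1800 / 3600 = 0.116291 hr
life = 274392 * 0.116291 = 31910 hours


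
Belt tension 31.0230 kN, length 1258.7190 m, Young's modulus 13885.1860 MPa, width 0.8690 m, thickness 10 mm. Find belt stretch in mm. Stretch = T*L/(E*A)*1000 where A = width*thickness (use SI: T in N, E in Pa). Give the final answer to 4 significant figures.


A = 0.8690 * 0.01 = 0.00869 m^2
Stretch = 31.0230*1000 * 1258.7190 / (13885.1860e6 * 0.00869) * 1000
Stretch = 323.6 mm


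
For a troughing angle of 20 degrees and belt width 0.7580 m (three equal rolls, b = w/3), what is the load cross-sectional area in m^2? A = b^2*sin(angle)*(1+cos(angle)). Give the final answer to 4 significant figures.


b = 0.7580/3 = 0.252667 m
A = 0.252667^2 * sin(20 deg) * (1 + cos(20 deg))
A = 0.04235 m^2


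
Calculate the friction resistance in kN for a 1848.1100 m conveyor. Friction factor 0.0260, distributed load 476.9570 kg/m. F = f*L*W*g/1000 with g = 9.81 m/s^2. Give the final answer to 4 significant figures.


F = 0.0260 * 1848.1100 * 476.9570 * 9.81 / 1000
F = 224.8 kN


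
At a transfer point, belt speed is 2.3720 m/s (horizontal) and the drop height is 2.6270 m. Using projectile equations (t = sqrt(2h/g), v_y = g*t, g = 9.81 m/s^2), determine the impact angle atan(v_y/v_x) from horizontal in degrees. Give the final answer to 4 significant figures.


t = sqrt(2*2.6270/9.81) = 0.731831 s
v_y = 9.81 * 0.731831 = 7.17926 m/s
angle = atan(7.17926 / 2.3720) = 71.72 deg


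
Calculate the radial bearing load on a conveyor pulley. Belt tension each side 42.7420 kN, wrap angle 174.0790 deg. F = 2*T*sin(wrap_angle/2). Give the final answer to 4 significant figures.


F = 2 * 42.7420 * sin(174.0790/2 deg)
F = 85.37 kN


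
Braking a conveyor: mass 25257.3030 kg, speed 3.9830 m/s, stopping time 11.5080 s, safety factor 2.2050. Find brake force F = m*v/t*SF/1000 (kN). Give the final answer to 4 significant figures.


F = 25257.3030 * 3.9830 / 11.5080 * 2.2050 / 1000
F = 19.28 kN


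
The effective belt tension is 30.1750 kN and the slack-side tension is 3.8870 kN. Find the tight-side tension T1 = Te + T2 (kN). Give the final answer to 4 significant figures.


T1 = Te + T2 = 30.1750 + 3.8870
T1 = 34.06 kN


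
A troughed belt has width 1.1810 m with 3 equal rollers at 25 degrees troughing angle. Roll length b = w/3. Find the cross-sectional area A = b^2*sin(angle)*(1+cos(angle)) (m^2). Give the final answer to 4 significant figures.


b = 1.1810/3 = 0.393667 m
A = 0.393667^2 * sin(25 deg) * (1 + cos(25 deg))
A = 0.1249 m^2


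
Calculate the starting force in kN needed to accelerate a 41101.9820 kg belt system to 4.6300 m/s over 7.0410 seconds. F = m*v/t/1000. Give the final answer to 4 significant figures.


F = 41101.9820 * 4.6300 / 7.0410 / 1000
F = 27.03 kN


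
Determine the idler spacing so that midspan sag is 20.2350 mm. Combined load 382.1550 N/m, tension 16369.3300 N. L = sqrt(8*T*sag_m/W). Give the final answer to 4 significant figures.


sag = 20.2350/1000 = 0.020235 m
L = sqrt(8 * 16369.3300 * 0.020235 / 382.1550)
L = 2.633 m


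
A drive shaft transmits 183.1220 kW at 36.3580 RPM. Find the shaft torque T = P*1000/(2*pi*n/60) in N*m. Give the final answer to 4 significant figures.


omega = 2*pi*36.3580/60 = 3.8074 rad/s
T = 183.1220*1000 / 3.8074
T = 48100 N*m


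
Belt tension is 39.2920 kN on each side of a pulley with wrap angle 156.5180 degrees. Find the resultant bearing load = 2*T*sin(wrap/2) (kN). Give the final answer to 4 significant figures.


F = 2 * 39.2920 * sin(156.5180/2 deg)
F = 76.94 kN


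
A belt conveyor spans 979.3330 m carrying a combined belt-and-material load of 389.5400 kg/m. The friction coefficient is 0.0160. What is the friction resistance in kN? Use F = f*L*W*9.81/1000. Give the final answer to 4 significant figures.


F = 0.0160 * 979.3330 * 389.5400 * 9.81 / 1000
F = 59.88 kN


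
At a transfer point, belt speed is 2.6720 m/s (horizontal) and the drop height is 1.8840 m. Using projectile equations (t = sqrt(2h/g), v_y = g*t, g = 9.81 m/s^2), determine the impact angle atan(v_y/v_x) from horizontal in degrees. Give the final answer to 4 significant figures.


t = sqrt(2*1.8840/9.81) = 0.619756 s
v_y = 9.81 * 0.619756 = 6.07981 m/s
angle = atan(6.07981 / 2.6720) = 66.28 deg


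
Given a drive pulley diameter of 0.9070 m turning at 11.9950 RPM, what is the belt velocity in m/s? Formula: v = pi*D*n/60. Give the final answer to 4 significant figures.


v = pi * 0.9070 * 11.9950 / 60
v = 0.5696 m/s


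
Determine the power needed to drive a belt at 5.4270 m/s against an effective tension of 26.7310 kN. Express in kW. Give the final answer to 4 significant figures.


P = Te * v = 26.7310 * 5.4270
P = 145.1 kW


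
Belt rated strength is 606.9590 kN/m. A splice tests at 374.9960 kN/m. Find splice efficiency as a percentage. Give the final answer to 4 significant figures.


Eff = 374.9960 / 606.9590 * 100
Eff = 61.78 %


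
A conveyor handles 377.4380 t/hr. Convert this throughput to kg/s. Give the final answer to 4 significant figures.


m_dot = 377.4380 * 1000 / 3600
m_dot = 104.8 kg/s


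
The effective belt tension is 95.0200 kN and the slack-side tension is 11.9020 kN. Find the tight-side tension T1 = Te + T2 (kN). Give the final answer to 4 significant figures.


T1 = Te + T2 = 95.0200 + 11.9020
T1 = 106.9 kN


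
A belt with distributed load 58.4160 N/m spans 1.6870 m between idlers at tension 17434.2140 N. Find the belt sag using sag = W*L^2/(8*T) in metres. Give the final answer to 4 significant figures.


sag = 58.4160 * 1.6870^2 / (8 * 17434.2140)
sag = 0.001192 m


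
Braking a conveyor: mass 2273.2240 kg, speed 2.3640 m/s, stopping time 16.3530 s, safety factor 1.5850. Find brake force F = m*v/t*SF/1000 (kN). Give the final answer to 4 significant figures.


F = 2273.2240 * 2.3640 / 16.3530 * 1.5850 / 1000
F = 0.5209 kN


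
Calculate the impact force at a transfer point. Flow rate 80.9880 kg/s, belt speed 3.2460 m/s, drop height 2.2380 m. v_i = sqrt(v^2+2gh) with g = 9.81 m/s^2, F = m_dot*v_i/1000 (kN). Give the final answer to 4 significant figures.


v_i = sqrt(3.2460^2 + 2*9.81*2.2380) = 7.37876 m/s
F = 80.9880 * 7.37876 / 1000
F = 0.5976 kN


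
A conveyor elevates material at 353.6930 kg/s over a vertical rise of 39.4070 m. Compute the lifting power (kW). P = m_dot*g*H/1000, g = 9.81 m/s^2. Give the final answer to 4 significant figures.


P = 353.6930 * 9.81 * 39.4070 / 1000
P = 136.7 kW


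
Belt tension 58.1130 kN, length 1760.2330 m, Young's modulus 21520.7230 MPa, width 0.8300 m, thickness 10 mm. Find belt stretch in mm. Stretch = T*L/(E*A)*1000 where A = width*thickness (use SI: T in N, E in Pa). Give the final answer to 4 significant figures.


A = 0.8300 * 0.01 = 0.00830 m^2
Stretch = 58.1130*1000 * 1760.2330 / (21520.7230e6 * 0.00830) * 1000
Stretch = 572.7 mm


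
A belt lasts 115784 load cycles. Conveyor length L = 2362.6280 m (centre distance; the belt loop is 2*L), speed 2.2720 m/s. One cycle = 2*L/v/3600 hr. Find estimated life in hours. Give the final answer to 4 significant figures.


cycle_time = 2 * 2362.6280 / 2.2720 / 3600 = 0.577716 hr
life = 115784 * 0.577716 = 66890 hours


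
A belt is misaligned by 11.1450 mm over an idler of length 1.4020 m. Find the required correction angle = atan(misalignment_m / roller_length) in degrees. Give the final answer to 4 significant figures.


misalign_m = 11.1450 / 1000 = 0.011145 m
angle = atan(0.011145 / 1.4020)
angle = 0.4555 deg


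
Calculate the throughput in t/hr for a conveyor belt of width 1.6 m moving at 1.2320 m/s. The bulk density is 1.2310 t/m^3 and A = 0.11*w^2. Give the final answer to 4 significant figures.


A = 0.11 * 1.6^2 = 0.2816 m^2
C = 0.2816 * 1.2320 * 1.2310 * 3600
C = 1537 t/hr


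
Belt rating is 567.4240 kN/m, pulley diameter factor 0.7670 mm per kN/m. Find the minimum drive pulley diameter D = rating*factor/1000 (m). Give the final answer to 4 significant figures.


D = 567.4240 * 0.7670 / 1000
D = 0.4352 m


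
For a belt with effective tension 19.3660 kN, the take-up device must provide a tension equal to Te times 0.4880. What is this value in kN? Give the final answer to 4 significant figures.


T_tu = 19.3660 * 0.4880
T_tu = 9.451 kN


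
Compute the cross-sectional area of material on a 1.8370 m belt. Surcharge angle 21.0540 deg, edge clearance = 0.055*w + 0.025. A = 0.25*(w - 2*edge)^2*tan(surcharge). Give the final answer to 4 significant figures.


edge = 0.055*1.8370 + 0.025 = 0.126035 m
ew = 1.8370 - 2*0.126035 = 1.58493 m
A = 0.25 * 1.58493^2 * tan(21.0540 deg)
A = 0.2417 m^2


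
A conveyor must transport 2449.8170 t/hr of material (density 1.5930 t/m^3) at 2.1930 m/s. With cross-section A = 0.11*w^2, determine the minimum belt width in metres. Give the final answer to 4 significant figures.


A_req = 2449.8170 / (2.1930 * 1.5930 * 3600) = 0.194795 m^2
w = sqrt(0.194795 / 0.11)
w = 1.331 m


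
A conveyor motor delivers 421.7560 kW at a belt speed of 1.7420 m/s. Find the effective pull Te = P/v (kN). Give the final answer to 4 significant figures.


Te = P / v = 421.7560 / 1.7420
Te = 242.1 kN


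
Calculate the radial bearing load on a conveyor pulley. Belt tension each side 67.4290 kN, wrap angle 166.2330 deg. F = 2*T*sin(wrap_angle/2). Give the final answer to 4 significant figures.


F = 2 * 67.4290 * sin(166.2330/2 deg)
F = 133.9 kN


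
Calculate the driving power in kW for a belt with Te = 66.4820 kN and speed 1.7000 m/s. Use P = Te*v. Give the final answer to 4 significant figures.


P = Te * v = 66.4820 * 1.7000
P = 113.0 kW


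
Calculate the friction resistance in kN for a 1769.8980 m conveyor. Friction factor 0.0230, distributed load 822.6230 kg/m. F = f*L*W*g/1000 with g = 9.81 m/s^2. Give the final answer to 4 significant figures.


F = 0.0230 * 1769.8980 * 822.6230 * 9.81 / 1000
F = 328.5 kN


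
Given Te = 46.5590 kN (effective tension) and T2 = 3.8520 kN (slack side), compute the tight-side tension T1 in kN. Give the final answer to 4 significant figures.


T1 = Te + T2 = 46.5590 + 3.8520
T1 = 50.41 kN


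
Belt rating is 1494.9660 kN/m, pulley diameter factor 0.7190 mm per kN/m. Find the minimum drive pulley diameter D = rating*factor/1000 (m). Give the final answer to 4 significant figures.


D = 1494.9660 * 0.7190 / 1000
D = 1.075 m


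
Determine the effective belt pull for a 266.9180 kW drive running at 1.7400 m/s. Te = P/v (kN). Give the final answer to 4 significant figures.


Te = P / v = 266.9180 / 1.7400
Te = 153.4 kN


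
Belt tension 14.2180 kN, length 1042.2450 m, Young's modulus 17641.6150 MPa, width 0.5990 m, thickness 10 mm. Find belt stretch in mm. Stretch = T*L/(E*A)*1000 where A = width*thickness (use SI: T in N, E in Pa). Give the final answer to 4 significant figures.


A = 0.5990 * 0.01 = 0.00599 m^2
Stretch = 14.2180*1000 * 1042.2450 / (17641.6150e6 * 0.00599) * 1000
Stretch = 140.2 mm


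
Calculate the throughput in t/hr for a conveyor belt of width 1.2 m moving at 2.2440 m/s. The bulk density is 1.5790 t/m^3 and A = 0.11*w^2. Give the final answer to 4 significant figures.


A = 0.11 * 1.2^2 = 0.1584 m^2
C = 0.1584 * 2.2440 * 1.5790 * 3600
C = 2021 t/hr


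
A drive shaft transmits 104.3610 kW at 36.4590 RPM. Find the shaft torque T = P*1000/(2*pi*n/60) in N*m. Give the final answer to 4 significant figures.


omega = 2*pi*36.4590/60 = 3.81798 rad/s
T = 104.3610*1000 / 3.81798
T = 27330 N*m


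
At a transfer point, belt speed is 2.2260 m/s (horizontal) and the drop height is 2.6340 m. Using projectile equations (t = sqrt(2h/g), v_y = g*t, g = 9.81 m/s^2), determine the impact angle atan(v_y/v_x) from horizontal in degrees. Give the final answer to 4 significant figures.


t = sqrt(2*2.6340/9.81) = 0.732805 s
v_y = 9.81 * 0.732805 = 7.18882 m/s
angle = atan(7.18882 / 2.2260) = 72.79 deg


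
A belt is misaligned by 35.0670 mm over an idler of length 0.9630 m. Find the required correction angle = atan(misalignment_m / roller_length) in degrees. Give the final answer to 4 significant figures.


misalign_m = 35.0670 / 1000 = 0.035067 m
angle = atan(0.035067 / 0.9630)
angle = 2.085 deg


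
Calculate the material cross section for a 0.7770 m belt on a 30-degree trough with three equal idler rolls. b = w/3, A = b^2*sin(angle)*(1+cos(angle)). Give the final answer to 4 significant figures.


b = 0.7770/3 = 0.259 m
A = 0.259^2 * sin(30 deg) * (1 + cos(30 deg))
A = 0.06259 m^2


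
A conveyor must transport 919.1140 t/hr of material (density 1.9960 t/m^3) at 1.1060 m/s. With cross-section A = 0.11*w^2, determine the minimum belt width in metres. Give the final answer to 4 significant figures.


A_req = 919.1140 / (1.1060 * 1.9960 * 3600) = 0.115651 m^2
w = sqrt(0.115651 / 0.11)
w = 1.025 m


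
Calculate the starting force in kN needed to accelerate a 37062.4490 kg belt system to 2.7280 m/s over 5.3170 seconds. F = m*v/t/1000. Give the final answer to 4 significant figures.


F = 37062.4490 * 2.7280 / 5.3170 / 1000
F = 19.02 kN


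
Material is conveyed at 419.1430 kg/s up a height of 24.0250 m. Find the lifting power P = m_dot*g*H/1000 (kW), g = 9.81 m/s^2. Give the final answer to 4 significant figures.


P = 419.1430 * 9.81 * 24.0250 / 1000
P = 98.79 kW


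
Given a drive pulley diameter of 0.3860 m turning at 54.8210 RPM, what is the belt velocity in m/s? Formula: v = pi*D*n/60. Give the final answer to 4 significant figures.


v = pi * 0.3860 * 54.8210 / 60
v = 1.108 m/s


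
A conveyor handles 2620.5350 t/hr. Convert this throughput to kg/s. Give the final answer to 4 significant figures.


m_dot = 2620.5350 * 1000 / 3600
m_dot = 727.9 kg/s


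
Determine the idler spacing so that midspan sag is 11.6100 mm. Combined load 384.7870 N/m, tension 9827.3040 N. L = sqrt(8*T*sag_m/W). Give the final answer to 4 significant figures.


sag = 11.6100/1000 = 0.011610 m
L = sqrt(8 * 9827.3040 * 0.011610 / 384.7870)
L = 1.540 m


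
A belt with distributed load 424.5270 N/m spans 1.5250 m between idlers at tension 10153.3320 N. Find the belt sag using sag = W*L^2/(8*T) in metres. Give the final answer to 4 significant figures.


sag = 424.5270 * 1.5250^2 / (8 * 10153.3320)
sag = 0.01215 m


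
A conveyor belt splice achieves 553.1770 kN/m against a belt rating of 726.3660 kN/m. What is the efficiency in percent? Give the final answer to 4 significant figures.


Eff = 553.1770 / 726.3660 * 100
Eff = 76.16 %


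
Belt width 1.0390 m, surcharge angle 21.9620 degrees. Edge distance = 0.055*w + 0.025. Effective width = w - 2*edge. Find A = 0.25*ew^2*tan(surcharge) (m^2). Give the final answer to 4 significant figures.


edge = 0.055*1.0390 + 0.025 = 0.082145 m
ew = 1.0390 - 2*0.082145 = 0.87471 m
A = 0.25 * 0.87471^2 * tan(21.9620 deg)
A = 0.07713 m^2


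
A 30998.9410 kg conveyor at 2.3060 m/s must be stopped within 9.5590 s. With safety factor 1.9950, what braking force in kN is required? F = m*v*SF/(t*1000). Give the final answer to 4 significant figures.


F = 30998.9410 * 2.3060 / 9.5590 * 1.9950 / 1000
F = 14.92 kN


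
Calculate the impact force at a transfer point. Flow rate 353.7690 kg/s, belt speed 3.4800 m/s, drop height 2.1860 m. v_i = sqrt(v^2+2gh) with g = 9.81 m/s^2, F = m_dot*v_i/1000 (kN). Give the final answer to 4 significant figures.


v_i = sqrt(3.4800^2 + 2*9.81*2.1860) = 7.41618 m/s
F = 353.7690 * 7.41618 / 1000
F = 2.624 kN


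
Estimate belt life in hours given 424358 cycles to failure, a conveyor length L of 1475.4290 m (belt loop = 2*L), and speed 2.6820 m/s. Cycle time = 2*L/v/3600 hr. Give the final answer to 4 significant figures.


cycle_time = 2 * 1475.4290 / 2.6820 / 3600 = 0.305624 hr
life = 424358 * 0.305624 = 129700 hours


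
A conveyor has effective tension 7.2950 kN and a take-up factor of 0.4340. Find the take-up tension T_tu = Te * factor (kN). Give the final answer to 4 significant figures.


T_tu = 7.2950 * 0.4340
T_tu = 3.166 kN


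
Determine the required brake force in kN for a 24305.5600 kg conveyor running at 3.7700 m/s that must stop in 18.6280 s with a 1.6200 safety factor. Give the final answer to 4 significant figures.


F = 24305.5600 * 3.7700 / 18.6280 * 1.6200 / 1000
F = 7.969 kN


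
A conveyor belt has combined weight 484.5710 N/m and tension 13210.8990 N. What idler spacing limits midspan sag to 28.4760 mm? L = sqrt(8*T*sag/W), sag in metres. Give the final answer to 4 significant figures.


sag = 28.4760/1000 = 0.028476 m
L = sqrt(8 * 13210.8990 * 0.028476 / 484.5710)
L = 2.492 m


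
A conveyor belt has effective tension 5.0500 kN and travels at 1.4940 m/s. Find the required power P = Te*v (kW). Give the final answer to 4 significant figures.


P = Te * v = 5.0500 * 1.4940
P = 7.545 kW


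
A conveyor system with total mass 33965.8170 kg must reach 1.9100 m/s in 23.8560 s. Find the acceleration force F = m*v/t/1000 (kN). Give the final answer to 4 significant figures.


F = 33965.8170 * 1.9100 / 23.8560 / 1000
F = 2.719 kN


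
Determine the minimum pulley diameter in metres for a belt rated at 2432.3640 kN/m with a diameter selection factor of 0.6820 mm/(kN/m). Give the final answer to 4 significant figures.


D = 2432.3640 * 0.6820 / 1000
D = 1.659 m


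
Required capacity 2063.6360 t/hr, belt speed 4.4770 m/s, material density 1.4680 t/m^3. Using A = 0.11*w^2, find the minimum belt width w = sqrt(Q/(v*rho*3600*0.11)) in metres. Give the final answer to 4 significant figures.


A_req = 2063.6360 / (4.4770 * 1.4680 * 3600) = 0.0872203 m^2
w = sqrt(0.0872203 / 0.11)
w = 0.8905 m


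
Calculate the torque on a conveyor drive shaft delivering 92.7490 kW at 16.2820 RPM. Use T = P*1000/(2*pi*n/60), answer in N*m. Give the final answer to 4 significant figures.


omega = 2*pi*16.2820/60 = 1.70505 rad/s
T = 92.7490*1000 / 1.70505
T = 54400 N*m


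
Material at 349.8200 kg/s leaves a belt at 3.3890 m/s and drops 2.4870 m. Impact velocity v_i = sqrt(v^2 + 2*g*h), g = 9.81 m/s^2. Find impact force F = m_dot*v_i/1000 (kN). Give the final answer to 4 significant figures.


v_i = sqrt(3.3890^2 + 2*9.81*2.4870) = 7.76404 m/s
F = 349.8200 * 7.76404 / 1000
F = 2.716 kN


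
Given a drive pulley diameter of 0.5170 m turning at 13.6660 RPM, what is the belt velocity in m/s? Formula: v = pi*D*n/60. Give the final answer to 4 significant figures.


v = pi * 0.5170 * 13.6660 / 60
v = 0.3699 m/s


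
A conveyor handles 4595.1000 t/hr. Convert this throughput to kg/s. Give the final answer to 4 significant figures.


m_dot = 4595.1000 * 1000 / 3600
m_dot = 1276 kg/s


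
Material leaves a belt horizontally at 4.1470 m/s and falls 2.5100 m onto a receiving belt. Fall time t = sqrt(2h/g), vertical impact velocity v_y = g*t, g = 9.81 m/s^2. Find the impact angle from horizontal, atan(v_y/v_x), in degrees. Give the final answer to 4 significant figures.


t = sqrt(2*2.5100/9.81) = 0.715348 s
v_y = 9.81 * 0.715348 = 7.01756 m/s
angle = atan(7.01756 / 4.1470) = 59.42 deg


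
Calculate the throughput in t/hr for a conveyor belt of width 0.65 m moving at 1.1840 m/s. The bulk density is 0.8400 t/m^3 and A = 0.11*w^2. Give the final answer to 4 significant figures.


A = 0.11 * 0.65^2 = 0.046475 m^2
C = 0.046475 * 1.1840 * 0.8400 * 3600
C = 166.4 t/hr


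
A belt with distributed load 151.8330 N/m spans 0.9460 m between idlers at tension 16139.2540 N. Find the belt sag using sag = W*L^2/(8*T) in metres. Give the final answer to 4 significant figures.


sag = 151.8330 * 0.9460^2 / (8 * 16139.2540)
sag = 0.001052 m


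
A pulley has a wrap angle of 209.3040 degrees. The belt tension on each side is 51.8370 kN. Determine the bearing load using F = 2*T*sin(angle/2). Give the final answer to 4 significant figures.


F = 2 * 51.8370 * sin(209.3040/2 deg)
F = 100.3 kN


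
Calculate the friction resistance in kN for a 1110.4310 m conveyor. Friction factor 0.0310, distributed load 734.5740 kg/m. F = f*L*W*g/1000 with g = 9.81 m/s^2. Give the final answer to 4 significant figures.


F = 0.0310 * 1110.4310 * 734.5740 * 9.81 / 1000
F = 248.1 kN


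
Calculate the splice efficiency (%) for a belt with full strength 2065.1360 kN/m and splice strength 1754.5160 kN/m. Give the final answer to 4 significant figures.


Eff = 1754.5160 / 2065.1360 * 100
Eff = 84.96 %


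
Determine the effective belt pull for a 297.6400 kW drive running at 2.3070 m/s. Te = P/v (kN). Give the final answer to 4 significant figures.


Te = P / v = 297.6400 / 2.3070
Te = 129.0 kN


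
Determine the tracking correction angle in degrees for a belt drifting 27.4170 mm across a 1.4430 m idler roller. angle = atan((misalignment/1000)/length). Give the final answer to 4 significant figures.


misalign_m = 27.4170 / 1000 = 0.027417 m
angle = atan(0.027417 / 1.4430)
angle = 1.088 deg


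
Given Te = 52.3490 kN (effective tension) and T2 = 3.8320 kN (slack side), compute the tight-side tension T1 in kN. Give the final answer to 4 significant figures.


T1 = Te + T2 = 52.3490 + 3.8320
T1 = 56.18 kN


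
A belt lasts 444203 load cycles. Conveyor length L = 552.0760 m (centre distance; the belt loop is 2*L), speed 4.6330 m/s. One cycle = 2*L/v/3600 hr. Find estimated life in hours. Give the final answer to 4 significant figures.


cycle_time = 2 * 552.0760 / 4.6330 / 3600 = 0.0662009 hr
life = 444203 * 0.0662009 = 29410 hours


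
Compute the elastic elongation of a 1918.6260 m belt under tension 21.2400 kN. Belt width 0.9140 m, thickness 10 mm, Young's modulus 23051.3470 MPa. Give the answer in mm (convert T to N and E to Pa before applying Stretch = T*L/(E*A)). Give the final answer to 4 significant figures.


A = 0.9140 * 0.01 = 0.00914 m^2
Stretch = 21.2400*1000 * 1918.6260 / (23051.3470e6 * 0.00914) * 1000
Stretch = 193.4 mm


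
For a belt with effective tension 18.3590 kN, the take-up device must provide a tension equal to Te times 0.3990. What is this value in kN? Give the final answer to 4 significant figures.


T_tu = 18.3590 * 0.3990
T_tu = 7.325 kN


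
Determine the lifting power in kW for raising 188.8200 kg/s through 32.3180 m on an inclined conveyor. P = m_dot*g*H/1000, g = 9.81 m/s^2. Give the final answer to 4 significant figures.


P = 188.8200 * 9.81 * 32.3180 / 1000
P = 59.86 kW


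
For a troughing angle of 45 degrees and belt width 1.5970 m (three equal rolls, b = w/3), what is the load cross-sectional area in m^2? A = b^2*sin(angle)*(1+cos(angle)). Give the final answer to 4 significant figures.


b = 1.5970/3 = 0.532333 m
A = 0.532333^2 * sin(45 deg) * (1 + cos(45 deg))
A = 0.3421 m^2


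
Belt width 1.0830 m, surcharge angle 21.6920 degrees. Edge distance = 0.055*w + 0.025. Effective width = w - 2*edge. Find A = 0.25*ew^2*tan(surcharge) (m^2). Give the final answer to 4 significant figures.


edge = 0.055*1.0830 + 0.025 = 0.084565 m
ew = 1.0830 - 2*0.084565 = 0.91387 m
A = 0.25 * 0.91387^2 * tan(21.6920 deg)
A = 0.08305 m^2


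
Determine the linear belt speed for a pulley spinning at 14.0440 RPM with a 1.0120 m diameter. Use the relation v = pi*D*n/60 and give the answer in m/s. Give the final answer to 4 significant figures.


v = pi * 1.0120 * 14.0440 / 60
v = 0.7442 m/s


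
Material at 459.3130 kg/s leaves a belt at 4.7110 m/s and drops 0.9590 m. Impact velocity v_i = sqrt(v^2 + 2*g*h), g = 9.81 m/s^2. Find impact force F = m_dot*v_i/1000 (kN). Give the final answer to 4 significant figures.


v_i = sqrt(4.7110^2 + 2*9.81*0.9590) = 6.40383 m/s
F = 459.3130 * 6.40383 / 1000
F = 2.941 kN


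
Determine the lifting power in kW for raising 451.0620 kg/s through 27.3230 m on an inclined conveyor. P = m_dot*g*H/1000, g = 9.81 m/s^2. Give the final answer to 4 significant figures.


P = 451.0620 * 9.81 * 27.3230 / 1000
P = 120.9 kW


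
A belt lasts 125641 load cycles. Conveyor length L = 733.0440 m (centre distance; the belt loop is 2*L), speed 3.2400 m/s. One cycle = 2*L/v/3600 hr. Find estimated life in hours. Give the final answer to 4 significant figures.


cycle_time = 2 * 733.0440 / 3.2400 / 3600 = 0.125693 hr
life = 125641 * 0.125693 = 15790 hours


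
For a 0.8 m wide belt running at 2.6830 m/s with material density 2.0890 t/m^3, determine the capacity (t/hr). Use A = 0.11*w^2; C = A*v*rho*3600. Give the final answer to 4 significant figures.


A = 0.11 * 0.8^2 = 0.0704 m^2
C = 0.0704 * 2.6830 * 2.0890 * 3600
C = 1420 t/hr


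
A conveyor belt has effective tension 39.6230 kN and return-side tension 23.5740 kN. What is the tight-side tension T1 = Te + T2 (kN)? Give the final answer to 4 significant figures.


T1 = Te + T2 = 39.6230 + 23.5740
T1 = 63.20 kN


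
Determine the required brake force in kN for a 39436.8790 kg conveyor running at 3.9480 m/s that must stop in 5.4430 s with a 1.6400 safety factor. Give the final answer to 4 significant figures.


F = 39436.8790 * 3.9480 / 5.4430 * 1.6400 / 1000
F = 46.91 kN


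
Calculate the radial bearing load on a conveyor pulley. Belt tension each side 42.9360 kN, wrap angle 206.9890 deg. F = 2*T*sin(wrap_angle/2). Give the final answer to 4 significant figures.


F = 2 * 42.9360 * sin(206.9890/2 deg)
F = 83.50 kN


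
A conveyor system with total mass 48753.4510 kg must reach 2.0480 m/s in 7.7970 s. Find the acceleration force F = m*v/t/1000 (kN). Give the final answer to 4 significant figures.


F = 48753.4510 * 2.0480 / 7.7970 / 1000
F = 12.81 kN


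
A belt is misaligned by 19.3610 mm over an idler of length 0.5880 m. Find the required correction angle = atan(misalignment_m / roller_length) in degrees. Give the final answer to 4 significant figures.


misalign_m = 19.3610 / 1000 = 0.019361 m
angle = atan(0.019361 / 0.5880)
angle = 1.886 deg


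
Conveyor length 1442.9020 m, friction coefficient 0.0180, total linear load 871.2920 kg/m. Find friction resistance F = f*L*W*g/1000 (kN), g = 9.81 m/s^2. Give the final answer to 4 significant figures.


F = 0.0180 * 1442.9020 * 871.2920 * 9.81 / 1000
F = 222.0 kN


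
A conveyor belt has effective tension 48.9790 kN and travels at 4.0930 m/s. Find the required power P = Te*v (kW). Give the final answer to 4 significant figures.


P = Te * v = 48.9790 * 4.0930
P = 200.5 kW


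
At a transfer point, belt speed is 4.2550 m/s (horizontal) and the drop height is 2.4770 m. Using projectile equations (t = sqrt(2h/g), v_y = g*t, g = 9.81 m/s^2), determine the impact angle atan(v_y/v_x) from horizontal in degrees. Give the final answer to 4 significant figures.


t = sqrt(2*2.4770/9.81) = 0.71063 s
v_y = 9.81 * 0.71063 = 6.97128 m/s
angle = atan(6.97128 / 4.2550) = 58.60 deg


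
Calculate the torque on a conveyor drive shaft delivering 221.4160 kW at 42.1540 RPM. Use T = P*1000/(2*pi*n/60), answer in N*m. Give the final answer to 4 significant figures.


omega = 2*pi*42.1540/60 = 4.41436 rad/s
T = 221.4160*1000 / 4.41436
T = 50160 N*m


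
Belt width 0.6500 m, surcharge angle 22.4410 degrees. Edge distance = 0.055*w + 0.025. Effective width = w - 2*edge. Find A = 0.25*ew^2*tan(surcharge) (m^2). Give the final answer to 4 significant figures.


edge = 0.055*0.6500 + 0.025 = 0.06075 m
ew = 0.6500 - 2*0.06075 = 0.5285 m
A = 0.25 * 0.5285^2 * tan(22.4410 deg)
A = 0.02884 m^2


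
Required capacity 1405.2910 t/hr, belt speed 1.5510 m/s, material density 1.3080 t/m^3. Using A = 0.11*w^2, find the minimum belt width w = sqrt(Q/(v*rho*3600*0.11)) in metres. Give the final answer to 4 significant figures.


A_req = 1405.2910 / (1.5510 * 1.3080 * 3600) = 0.192417 m^2
w = sqrt(0.192417 / 0.11)
w = 1.323 m


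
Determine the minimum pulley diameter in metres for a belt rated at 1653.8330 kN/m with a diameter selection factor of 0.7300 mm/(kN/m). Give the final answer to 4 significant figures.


D = 1653.8330 * 0.7300 / 1000
D = 1.207 m


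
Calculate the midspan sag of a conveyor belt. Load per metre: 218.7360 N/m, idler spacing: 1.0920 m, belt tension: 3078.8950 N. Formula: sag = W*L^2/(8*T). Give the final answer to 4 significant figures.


sag = 218.7360 * 1.0920^2 / (8 * 3078.8950)
sag = 0.01059 m
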